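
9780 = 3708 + 6072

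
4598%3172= 1426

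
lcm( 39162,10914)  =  665754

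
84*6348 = 533232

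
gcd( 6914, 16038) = 2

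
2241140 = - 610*(- 3674 )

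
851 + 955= 1806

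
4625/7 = 4625/7 = 660.71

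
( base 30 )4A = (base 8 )202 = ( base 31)46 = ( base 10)130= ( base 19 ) 6g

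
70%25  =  20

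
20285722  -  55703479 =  - 35417757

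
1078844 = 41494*26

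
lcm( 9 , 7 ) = 63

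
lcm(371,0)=0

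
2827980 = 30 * 94266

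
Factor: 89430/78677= 2^1*3^1*5^1*11^1*29^ ( - 1)*271^1  *2713^(  -  1)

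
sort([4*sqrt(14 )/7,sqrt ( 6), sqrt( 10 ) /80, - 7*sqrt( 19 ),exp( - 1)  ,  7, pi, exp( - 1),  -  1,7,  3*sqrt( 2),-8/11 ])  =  [ -7*sqrt(19), - 1,- 8/11,sqrt(10 )/80,exp ( - 1 ),exp( - 1 ),4*sqrt(14)/7,  sqrt(6),pi,3*sqrt(2 ),7,7 ] 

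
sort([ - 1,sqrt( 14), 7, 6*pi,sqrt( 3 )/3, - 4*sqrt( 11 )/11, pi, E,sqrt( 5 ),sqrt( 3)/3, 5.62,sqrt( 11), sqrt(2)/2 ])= [ - 4*sqrt(11)/11,  -  1,sqrt( 3) /3, sqrt( 3 ) /3, sqrt(2 ) /2, sqrt( 5) , E, pi, sqrt( 11 ), sqrt( 14) , 5.62,7,6*pi ] 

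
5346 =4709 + 637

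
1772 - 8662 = -6890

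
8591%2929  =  2733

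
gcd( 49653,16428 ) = 3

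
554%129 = 38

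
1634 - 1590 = 44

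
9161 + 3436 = 12597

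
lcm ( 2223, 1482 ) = 4446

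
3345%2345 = 1000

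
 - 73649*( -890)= 65547610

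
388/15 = 388/15 = 25.87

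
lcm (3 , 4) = 12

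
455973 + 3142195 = 3598168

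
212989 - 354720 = -141731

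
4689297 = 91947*51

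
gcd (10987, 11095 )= 1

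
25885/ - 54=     -  480 + 35/54 = - 479.35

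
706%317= 72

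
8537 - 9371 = - 834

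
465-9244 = -8779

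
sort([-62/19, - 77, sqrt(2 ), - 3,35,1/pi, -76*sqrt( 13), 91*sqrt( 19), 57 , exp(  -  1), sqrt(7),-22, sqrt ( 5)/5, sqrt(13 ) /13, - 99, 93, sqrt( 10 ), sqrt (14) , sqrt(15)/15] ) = [ - 76*sqrt(13), - 99,  -  77, - 22, - 62/19, - 3,sqrt ( 15)/15, sqrt(13 )/13,1/pi, exp( - 1 ), sqrt( 5 )/5,sqrt(2 ),  sqrt(7 ), sqrt(10), sqrt (14 ),35, 57, 93, 91*sqrt ( 19 ) ] 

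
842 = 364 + 478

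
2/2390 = 1/1195 = 0.00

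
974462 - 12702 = 961760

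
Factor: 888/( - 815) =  - 2^3*3^1*5^( - 1)*37^1*163^( - 1)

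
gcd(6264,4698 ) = 1566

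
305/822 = 305/822 =0.37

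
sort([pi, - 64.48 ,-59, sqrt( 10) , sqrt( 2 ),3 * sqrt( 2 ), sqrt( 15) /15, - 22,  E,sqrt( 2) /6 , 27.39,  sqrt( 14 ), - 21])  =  [ - 64.48 ,-59, - 22, - 21,sqrt( 2)/6 , sqrt( 15 ) /15, sqrt( 2), E, pi,sqrt(10),sqrt (14 ),3*sqrt ( 2 ),27.39] 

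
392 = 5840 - 5448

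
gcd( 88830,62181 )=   8883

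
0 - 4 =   -  4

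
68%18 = 14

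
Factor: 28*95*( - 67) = -178220 = - 2^2*5^1*7^1 *19^1*67^1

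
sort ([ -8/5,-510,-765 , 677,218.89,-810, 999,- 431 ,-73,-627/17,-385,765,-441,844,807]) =[ - 810 ,-765, - 510,-441 , - 431, - 385,-73,-627/17,  -  8/5,218.89,  677, 765, 807  ,  844 , 999 ]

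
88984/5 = 88984/5 = 17796.80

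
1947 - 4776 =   -  2829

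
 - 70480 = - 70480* 1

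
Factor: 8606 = 2^1*13^1*331^1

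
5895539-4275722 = 1619817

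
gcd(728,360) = 8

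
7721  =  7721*1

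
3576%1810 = 1766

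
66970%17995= 12985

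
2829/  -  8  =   - 2829/8 = - 353.62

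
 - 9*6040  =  -54360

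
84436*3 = 253308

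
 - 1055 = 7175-8230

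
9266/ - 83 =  - 112  +  30/83 =- 111.64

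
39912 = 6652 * 6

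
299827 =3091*97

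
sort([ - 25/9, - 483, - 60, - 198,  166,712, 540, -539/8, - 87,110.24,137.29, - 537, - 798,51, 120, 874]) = [ - 798,-537, - 483, - 198, - 87, -539/8, - 60,-25/9,51,110.24,120, 137.29,166, 540,712, 874]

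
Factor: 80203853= 317^1*503^2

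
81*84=6804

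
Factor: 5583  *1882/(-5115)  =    -  2^1* 5^(-1)*11^( - 1)*31^(-1 ) * 941^1 * 1861^1 = - 3502402/1705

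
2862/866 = 1431/433  =  3.30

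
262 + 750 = 1012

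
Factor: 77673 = 3^1*17^1*1523^1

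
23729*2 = 47458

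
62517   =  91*687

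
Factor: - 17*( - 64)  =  2^6*17^1 = 1088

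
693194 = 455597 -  - 237597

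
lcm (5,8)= 40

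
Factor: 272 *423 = 115056 = 2^4* 3^2*17^1*47^1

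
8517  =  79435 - 70918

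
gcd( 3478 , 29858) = 2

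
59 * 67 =3953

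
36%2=0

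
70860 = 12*5905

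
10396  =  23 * 452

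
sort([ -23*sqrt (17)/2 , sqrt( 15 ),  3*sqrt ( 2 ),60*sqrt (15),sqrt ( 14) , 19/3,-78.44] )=[-78.44,-23*sqrt(17) /2, sqrt ( 14 ),sqrt (15), 3 *sqrt (2 ),19/3,60*sqrt( 15) ] 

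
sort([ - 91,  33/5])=[ - 91,33/5 ] 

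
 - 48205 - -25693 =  -22512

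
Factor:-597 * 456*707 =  - 192468024 = - 2^3*3^2*7^1* 19^1*101^1*199^1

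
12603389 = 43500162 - 30896773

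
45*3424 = 154080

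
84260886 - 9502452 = 74758434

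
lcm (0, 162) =0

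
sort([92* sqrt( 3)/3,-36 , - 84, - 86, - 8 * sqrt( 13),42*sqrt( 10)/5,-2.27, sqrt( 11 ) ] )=[ - 86,-84,- 36, - 8*sqrt( 13 ), - 2.27,sqrt( 11), 42*sqrt ( 10)/5, 92*sqrt( 3 ) /3]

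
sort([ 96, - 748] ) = [ - 748, 96]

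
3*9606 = 28818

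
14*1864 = 26096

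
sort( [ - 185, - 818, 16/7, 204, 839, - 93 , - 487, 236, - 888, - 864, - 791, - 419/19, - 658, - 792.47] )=[ - 888,-864, - 818,  -  792.47, - 791, - 658,-487,-185, - 93,  -  419/19,16/7, 204,  236, 839]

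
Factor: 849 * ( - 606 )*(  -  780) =401305320= 2^3*3^3*5^1*13^1*101^1 * 283^1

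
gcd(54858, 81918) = 246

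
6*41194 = 247164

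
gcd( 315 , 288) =9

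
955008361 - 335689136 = 619319225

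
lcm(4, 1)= 4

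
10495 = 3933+6562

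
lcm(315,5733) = 28665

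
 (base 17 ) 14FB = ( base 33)5QW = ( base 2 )1100010111111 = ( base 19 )ha8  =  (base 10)6335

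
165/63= 2 + 13/21= 2.62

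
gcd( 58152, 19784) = 8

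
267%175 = 92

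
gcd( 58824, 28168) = 8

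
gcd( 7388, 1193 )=1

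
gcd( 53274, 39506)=2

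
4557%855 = 282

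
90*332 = 29880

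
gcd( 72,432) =72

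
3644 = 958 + 2686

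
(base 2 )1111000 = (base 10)120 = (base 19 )66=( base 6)320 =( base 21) 5F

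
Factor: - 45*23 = -1035  =  -3^2*5^1*23^1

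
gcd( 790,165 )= 5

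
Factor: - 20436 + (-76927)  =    -  97363 =- 7^2*1987^1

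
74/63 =74/63 = 1.17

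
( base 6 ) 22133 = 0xc09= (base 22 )681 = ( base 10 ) 3081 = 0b110000001001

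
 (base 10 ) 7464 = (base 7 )30522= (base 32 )798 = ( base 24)CN0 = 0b1110100101000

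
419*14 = 5866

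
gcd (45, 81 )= 9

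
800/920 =20/23 =0.87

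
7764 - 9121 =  - 1357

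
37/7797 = 37/7797 = 0.00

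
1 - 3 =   -  2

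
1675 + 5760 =7435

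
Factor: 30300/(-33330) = -2^1 * 5^1*11^( - 1) = - 10/11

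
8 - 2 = 6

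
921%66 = 63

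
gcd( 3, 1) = 1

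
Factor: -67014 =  - 2^1*3^3*17^1*73^1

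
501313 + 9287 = 510600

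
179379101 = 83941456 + 95437645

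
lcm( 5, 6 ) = 30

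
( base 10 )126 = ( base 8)176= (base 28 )4e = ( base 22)5G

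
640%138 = 88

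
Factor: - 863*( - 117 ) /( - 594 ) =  - 11219/66 = - 2^( - 1 )*3^( - 1)*11^( - 1)*13^1*863^1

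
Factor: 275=5^2*11^1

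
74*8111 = 600214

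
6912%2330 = 2252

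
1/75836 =1/75836 = 0.00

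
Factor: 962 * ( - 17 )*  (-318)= 2^2*3^1 * 13^1 * 17^1 * 37^1*53^1= 5200572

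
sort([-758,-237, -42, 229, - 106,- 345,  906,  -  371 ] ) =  [-758,-371,- 345, - 237,  -  106,-42, 229, 906 ] 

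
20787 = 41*507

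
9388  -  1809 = 7579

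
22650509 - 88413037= - 65762528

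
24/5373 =8/1791 = 0.00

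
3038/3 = 1012 + 2/3 = 1012.67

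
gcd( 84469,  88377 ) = 1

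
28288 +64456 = 92744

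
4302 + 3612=7914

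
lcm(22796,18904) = 775064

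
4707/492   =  9 + 93/164 = 9.57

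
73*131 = 9563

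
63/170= 63/170  =  0.37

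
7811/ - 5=  -  1563 + 4/5 = -  1562.20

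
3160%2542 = 618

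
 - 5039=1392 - 6431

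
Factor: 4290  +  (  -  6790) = - 2^2*5^4 = - 2500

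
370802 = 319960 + 50842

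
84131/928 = 84131/928=90.66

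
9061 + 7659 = 16720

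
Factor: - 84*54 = - 4536 =- 2^3*3^4*7^1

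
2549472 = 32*79671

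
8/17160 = 1/2145=0.00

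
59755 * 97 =5796235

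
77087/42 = 1835 + 17/42 = 1835.40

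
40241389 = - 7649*( - 5261)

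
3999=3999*1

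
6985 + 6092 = 13077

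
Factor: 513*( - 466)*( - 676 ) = 2^3*3^3*13^2*19^1*233^1 = 161603208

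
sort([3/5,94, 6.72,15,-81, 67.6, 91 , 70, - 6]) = [ - 81, - 6,3/5, 6.72, 15, 67.6, 70, 91, 94]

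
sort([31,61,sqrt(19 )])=[sqrt(19),31,61]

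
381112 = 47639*8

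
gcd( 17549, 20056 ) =2507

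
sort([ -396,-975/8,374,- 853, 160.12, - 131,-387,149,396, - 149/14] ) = [ - 853, - 396, -387, - 131, - 975/8,-149/14,149,160.12,374,396]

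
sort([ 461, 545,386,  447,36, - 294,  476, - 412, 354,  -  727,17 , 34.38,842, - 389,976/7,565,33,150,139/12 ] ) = [-727,-412 , - 389, - 294,139/12, 17,  33,34.38,36,976/7, 150, 354,386, 447,  461,476,  545,565, 842]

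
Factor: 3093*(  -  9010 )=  - 2^1*3^1*5^1 *17^1*53^1*1031^1 = -27867930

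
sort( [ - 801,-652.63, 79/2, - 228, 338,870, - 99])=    [-801,-652.63,-228,-99 , 79/2, 338,870]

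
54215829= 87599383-33383554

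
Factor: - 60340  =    -  2^2 * 5^1 * 7^1*431^1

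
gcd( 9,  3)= 3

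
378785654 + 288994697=667780351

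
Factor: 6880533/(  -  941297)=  - 3^1 * 7^( - 1)*11^1*134471^ ( - 1)*208501^1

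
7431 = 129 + 7302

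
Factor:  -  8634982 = -2^1*23^1*29^1*6473^1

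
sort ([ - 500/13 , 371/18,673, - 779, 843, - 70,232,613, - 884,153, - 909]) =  [ - 909, - 884, -779,- 70, - 500/13,  371/18,153,232 , 613,673,  843]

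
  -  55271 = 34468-89739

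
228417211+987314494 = 1215731705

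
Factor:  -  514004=-2^2*23^1*37^1 *151^1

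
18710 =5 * 3742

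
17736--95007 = 112743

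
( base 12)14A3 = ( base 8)4573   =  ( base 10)2427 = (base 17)86D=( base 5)34202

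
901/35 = 25 + 26/35 = 25.74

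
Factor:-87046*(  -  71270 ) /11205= 2^2 *3^(  -  3 ) *71^1*83^( - 1 )*613^1 * 7127^1 = 1240753684/2241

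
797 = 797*1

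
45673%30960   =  14713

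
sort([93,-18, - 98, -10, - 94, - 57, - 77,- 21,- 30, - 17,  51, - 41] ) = [ - 98, - 94 , - 77, - 57, - 41,  -  30, - 21, - 18, - 17 , - 10, 51,93]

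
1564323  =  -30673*(-51)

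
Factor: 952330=2^1*5^1*95233^1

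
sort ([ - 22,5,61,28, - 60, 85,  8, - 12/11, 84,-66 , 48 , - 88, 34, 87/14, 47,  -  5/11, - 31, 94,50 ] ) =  [ - 88 , - 66 ,-60, - 31,-22, - 12/11,-5/11,5,87/14, 8, 28,  34, 47,  48,  50, 61, 84,  85, 94]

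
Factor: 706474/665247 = 2^1*3^(-1)*11^ ( -1)* 19^ ( - 1 )*1061^( - 1)* 353237^1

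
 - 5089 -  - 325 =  - 4764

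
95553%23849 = 157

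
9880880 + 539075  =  10419955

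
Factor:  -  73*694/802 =- 73^1*347^1 *401^( - 1) = - 25331/401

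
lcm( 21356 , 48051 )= 192204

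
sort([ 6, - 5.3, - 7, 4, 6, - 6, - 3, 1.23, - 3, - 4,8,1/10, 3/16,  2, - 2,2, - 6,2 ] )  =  [ - 7, - 6, - 6,  -  5.3, - 4, - 3, - 3, - 2,1/10,  3/16,  1.23,2, 2, 2,4, 6,6,8]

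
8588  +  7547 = 16135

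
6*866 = 5196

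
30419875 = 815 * 37325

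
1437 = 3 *479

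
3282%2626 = 656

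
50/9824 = 25/4912= 0.01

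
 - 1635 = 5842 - 7477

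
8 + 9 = 17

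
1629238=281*5798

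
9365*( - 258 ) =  - 2416170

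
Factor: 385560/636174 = 20/33 = 2^2 * 3^ ( - 1) * 5^1* 11^( - 1)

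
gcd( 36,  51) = 3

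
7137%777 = 144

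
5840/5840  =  1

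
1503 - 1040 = 463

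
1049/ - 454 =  - 1049/454 = - 2.31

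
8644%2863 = 55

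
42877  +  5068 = 47945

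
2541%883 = 775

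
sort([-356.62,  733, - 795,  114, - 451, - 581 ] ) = [ - 795,-581, - 451, - 356.62,114 , 733] 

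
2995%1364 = 267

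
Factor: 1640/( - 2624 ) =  - 5/8  =  - 2^( - 3)*5^1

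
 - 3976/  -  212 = 18+40/53 = 18.75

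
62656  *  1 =62656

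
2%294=2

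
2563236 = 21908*117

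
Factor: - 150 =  - 2^1 * 3^1 * 5^2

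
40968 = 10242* 4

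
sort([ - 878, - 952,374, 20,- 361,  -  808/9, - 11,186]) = [ - 952, - 878,-361, - 808/9, - 11,20 , 186,374]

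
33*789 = 26037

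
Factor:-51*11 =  - 3^1  *  11^1*17^1  =  - 561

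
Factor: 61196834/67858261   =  2^1*19^1*1610443^1*67858261^(  -  1) 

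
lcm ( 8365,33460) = 33460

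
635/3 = 211 + 2/3 = 211.67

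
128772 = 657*196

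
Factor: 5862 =2^1*3^1*977^1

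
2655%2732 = 2655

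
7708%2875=1958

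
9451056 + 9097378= 18548434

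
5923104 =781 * 7584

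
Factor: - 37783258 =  - 2^1*139^1*135911^1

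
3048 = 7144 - 4096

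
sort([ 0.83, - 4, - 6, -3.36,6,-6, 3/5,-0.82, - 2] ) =[ - 6, - 6,-4, - 3.36, - 2, - 0.82 , 3/5, 0.83, 6 ]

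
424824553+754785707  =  1179610260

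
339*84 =28476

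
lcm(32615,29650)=326150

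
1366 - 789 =577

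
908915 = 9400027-8491112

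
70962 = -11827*( - 6) 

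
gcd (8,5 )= 1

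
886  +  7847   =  8733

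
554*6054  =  3353916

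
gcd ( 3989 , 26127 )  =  1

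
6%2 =0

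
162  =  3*54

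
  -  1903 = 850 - 2753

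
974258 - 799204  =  175054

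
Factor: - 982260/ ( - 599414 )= 2^1*3^3*5^1*17^1*2801^( - 1) = 4590/2801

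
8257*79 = 652303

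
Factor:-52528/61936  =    -  67/79 = -67^1*79^ (  -  1) 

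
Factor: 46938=2^1*3^1*7823^1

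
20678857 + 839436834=860115691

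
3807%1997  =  1810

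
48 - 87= - 39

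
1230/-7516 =- 615/3758 = - 0.16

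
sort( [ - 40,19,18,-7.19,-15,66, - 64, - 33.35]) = [ - 64,- 40, - 33.35,  -  15,-7.19,18, 19, 66] 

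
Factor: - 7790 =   -  2^1*5^1*19^1*41^1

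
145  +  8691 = 8836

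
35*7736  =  270760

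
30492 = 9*3388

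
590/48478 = 295/24239 = 0.01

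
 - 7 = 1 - 8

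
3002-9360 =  - 6358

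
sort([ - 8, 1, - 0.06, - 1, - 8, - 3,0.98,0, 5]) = [ - 8,- 8, - 3, - 1, - 0.06 , 0, 0.98, 1,  5 ]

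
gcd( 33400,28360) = 40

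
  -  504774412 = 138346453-643120865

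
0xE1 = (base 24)99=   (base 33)6r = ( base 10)225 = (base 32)71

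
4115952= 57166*72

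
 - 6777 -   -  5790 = -987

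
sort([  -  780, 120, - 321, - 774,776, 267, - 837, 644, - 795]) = [ - 837,-795,-780, - 774,-321, 120 , 267, 644,776]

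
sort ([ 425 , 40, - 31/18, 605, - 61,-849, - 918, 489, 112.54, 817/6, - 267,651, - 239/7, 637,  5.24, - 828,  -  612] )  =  [ - 918, - 849,- 828, - 612,-267, - 61,  -  239/7, - 31/18, 5.24, 40, 112.54,  817/6 , 425, 489, 605, 637,651 ]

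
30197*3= 90591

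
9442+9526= 18968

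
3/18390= 1/6130   =  0.00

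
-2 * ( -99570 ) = 199140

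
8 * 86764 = 694112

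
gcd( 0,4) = 4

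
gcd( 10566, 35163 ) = 9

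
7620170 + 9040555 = 16660725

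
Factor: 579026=2^1*7^1 * 59^1*701^1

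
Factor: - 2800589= - 11^1*47^1 *5417^1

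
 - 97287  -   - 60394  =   - 36893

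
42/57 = 14/19 = 0.74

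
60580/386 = 156 + 182/193 = 156.94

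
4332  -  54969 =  - 50637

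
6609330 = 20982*315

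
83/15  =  83/15= 5.53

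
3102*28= 86856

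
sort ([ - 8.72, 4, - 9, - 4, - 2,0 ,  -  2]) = [ - 9,  -  8.72, - 4,-2,-2,0,4]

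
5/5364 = 5/5364 = 0.00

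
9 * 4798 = 43182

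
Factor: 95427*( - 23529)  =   - 2245301883 = - 3^3*11^1*23^2*31^1*461^1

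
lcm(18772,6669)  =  506844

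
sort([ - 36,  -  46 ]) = [ - 46, - 36 ]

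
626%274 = 78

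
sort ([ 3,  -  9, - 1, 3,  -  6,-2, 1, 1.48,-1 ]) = [  -  9,-6,  -  2, - 1, - 1,1,1.48,3,3 ] 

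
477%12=9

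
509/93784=509/93784 = 0.01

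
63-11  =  52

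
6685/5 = 1337 =1337.00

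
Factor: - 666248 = - 2^3* 11^1*67^1* 113^1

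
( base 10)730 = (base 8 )1332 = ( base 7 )2062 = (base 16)2DA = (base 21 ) 1dg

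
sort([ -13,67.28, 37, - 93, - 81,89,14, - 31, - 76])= [  -  93,  -  81, - 76,  -  31, - 13 , 14,  37,67.28, 89 ]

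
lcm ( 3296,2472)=9888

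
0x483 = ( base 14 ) 5C7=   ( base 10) 1155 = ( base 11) 960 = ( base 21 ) 2D0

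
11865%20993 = 11865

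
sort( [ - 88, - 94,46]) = [-94  , - 88 , 46]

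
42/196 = 3/14 = 0.21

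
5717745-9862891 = -4145146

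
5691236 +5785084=11476320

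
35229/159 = 221+30/53 = 221.57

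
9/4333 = 9/4333  =  0.00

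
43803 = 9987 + 33816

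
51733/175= 51733/175=295.62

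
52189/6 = 52189/6  =  8698.17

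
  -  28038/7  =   - 28038/7 = - 4005.43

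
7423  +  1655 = 9078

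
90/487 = 90/487 =0.18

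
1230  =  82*15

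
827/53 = 827/53 = 15.60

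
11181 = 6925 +4256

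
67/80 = 67/80 = 0.84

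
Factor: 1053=3^4 * 13^1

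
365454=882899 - 517445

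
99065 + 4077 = 103142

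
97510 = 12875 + 84635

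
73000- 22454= 50546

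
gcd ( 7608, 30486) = 6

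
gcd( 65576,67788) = 28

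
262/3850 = 131/1925 = 0.07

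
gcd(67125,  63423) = 3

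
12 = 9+3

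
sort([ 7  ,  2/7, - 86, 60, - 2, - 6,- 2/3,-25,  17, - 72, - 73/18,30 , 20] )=[ - 86, - 72,  -  25, - 6, - 73/18, - 2 ,-2/3,2/7,  7,17,20,30, 60]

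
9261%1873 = 1769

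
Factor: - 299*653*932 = - 181970204 = - 2^2*13^1*23^1*233^1*653^1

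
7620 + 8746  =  16366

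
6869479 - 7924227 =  - 1054748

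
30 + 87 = 117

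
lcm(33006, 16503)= 33006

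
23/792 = 23/792 = 0.03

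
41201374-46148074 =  -4946700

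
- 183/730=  - 183/730 = - 0.25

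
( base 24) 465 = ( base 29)2QH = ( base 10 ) 2453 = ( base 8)4625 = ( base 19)6F2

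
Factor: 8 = 2^3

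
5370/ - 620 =-537/62 = - 8.66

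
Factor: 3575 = 5^2 *11^1 * 13^1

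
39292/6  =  19646/3 = 6548.67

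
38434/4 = 19217/2 = 9608.50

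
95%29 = 8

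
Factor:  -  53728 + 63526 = 2^1*3^1*23^1 * 71^1= 9798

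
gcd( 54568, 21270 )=2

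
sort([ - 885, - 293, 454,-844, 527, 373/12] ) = [ - 885, - 844,- 293, 373/12, 454, 527]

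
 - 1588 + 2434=846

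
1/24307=1/24307 = 0.00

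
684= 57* 12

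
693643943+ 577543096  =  1271187039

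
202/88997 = 202/88997 = 0.00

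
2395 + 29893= 32288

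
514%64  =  2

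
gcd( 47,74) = 1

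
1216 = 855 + 361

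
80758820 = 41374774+39384046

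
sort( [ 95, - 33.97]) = [-33.97,  95]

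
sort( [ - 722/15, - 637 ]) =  [ - 637, - 722/15 ] 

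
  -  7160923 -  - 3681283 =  - 3479640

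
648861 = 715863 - 67002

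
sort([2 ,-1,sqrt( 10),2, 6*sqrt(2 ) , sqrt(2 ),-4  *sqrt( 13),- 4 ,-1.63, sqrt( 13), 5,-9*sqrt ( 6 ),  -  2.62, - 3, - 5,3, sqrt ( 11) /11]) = [ - 9*sqrt(6),-4*sqrt(13), - 5,-4 ,-3, - 2.62 ,-1.63, -1,sqrt( 11)/11,sqrt( 2 ), 2,2, 3,sqrt(10) , sqrt(13) , 5,6*sqrt( 2)]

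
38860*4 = 155440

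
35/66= 35/66 = 0.53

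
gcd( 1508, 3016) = 1508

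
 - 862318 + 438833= - 423485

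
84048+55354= 139402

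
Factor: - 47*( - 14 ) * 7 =4606 = 2^1*7^2*47^1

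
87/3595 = 87/3595 = 0.02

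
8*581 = 4648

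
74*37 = 2738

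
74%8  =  2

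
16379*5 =81895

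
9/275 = 9/275=0.03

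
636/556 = 159/139   =  1.14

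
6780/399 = 16 + 132/133  =  16.99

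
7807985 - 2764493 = 5043492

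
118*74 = 8732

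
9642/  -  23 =-420 + 18/23 = -  419.22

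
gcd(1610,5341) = 7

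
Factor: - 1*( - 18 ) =2^1*3^2 = 18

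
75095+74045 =149140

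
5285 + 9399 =14684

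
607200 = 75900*8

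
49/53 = 49/53 = 0.92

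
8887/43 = 206+29/43 = 206.67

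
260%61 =16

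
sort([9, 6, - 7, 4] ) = [ - 7,4 , 6, 9 ]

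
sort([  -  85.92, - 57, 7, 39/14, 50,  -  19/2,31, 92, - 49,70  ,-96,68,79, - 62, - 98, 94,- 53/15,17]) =[ - 98, - 96, - 85.92, - 62,-57, -49,-19/2,- 53/15,39/14, 7, 17, 31, 50 , 68,70, 79, 92,94] 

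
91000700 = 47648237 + 43352463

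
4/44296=1/11074 = 0.00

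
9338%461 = 118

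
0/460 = 0  =  0.00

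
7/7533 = 7/7533 = 0.00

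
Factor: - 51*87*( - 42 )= 186354 = 2^1 *3^3 * 7^1*17^1*29^1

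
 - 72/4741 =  - 72/4741 = -0.02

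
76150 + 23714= 99864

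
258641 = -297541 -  - 556182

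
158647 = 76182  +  82465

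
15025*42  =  631050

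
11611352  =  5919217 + 5692135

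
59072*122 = 7206784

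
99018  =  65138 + 33880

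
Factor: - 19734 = -2^1 *3^1*11^1*13^1* 23^1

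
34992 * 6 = 209952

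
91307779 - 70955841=20351938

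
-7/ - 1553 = 7/1553 =0.00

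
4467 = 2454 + 2013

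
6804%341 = 325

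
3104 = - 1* ( - 3104 )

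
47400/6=7900 = 7900.00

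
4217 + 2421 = 6638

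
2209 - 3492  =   - 1283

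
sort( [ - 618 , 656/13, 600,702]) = [ - 618,656/13, 600, 702]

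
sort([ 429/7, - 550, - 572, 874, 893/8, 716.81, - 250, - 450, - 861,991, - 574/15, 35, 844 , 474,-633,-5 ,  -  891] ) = [  -  891, - 861,-633, - 572, -550, - 450, - 250, - 574/15, - 5, 35,429/7,893/8, 474, 716.81, 844, 874,991]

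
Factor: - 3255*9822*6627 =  - 211869232470 = - 2^1*3^3*5^1*7^1*31^1*47^2*1637^1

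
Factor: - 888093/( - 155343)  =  3^1*53^ ( - 1)*101^1 =303/53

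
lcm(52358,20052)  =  942444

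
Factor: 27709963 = 23^1*1204781^1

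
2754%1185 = 384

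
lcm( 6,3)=6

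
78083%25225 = 2408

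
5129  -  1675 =3454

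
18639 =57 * 327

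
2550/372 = 6+53/62 = 6.85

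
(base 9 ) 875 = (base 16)2CC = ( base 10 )716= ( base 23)183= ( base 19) 1id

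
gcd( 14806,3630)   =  22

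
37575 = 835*45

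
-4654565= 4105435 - 8760000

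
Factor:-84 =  - 2^2*3^1*7^1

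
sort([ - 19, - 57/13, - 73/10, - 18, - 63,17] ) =[  -  63,-19,- 18, -73/10,-57/13, 17 ]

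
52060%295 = 140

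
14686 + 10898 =25584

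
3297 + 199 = 3496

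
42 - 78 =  - 36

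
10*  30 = 300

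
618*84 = 51912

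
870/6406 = 435/3203 = 0.14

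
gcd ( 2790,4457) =1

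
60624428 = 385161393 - 324536965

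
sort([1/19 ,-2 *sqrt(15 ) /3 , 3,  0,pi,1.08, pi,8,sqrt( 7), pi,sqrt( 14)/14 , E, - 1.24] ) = [ - 2 * sqrt( 15 ) /3, - 1.24,  0, 1/19,sqrt( 14 ) /14,  1.08,sqrt( 7), E, 3,pi,pi, pi,8] 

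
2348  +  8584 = 10932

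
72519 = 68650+3869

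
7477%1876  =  1849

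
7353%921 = 906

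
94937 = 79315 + 15622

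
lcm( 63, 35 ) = 315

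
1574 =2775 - 1201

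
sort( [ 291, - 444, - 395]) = [ - 444, - 395, 291] 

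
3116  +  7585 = 10701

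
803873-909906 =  - 106033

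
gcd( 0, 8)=8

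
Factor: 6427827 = 3^2*7^1* 257^1*397^1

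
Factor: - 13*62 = - 2^1*13^1*31^1 = - 806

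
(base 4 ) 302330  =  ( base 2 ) 110010111100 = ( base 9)4422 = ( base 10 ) 3260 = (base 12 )1a78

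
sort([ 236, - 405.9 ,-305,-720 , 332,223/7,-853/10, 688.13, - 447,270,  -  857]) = [ - 857 , - 720,-447, - 405.9, - 305, - 853/10,223/7,236,270,332, 688.13] 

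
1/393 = 1/393  =  0.00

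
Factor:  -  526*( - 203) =2^1*7^1*29^1 * 263^1 = 106778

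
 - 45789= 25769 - 71558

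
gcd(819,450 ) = 9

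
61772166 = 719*85914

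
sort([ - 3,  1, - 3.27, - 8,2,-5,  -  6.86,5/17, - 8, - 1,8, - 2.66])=[ -8 , - 8,  -  6.86, - 5, - 3.27, - 3, - 2.66, - 1, 5/17,  1 , 2,8 ]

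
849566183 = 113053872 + 736512311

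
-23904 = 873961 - 897865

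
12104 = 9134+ 2970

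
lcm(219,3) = 219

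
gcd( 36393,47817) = 21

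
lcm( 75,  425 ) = 1275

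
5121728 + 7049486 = 12171214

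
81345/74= 1099 + 19/74 = 1099.26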